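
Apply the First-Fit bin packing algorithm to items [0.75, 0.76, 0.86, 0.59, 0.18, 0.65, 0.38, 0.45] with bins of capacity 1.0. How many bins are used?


Place items sequentially using First-Fit:
  Item 0.75 -> new Bin 1
  Item 0.76 -> new Bin 2
  Item 0.86 -> new Bin 3
  Item 0.59 -> new Bin 4
  Item 0.18 -> Bin 1 (now 0.93)
  Item 0.65 -> new Bin 5
  Item 0.38 -> Bin 4 (now 0.97)
  Item 0.45 -> new Bin 6
Total bins used = 6

6


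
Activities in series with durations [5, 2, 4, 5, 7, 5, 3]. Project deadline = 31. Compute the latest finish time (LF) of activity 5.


LF(activity 5) = deadline - sum of successor durations
Successors: activities 6 through 7 with durations [5, 3]
Sum of successor durations = 8
LF = 31 - 8 = 23

23


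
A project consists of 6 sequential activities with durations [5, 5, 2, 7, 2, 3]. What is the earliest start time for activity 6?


Activity 6 starts after activities 1 through 5 complete.
Predecessor durations: [5, 5, 2, 7, 2]
ES = 5 + 5 + 2 + 7 + 2 = 21

21


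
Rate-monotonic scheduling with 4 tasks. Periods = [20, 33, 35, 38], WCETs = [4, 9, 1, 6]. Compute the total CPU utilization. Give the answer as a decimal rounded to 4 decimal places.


Compute individual utilizations (exact fractions):
  Task 1: C/T = 4/20 = 1/5 (approx. 0.2)
  Task 2: C/T = 9/33 = 3/11 (approx. 0.2727)
  Task 3: C/T = 1/35 (approx. 0.0286)
  Task 4: C/T = 6/38 = 3/19 (approx. 0.1579)
Total utilization U = 1/5 + 3/11 + 1/35 + 3/19 = 4822/7315
Rounded to 4 decimal places: U = 0.6592
RM (Liu & Layland) bound for 4 tasks = 0.756828; compare with U = 4822/7315 (approx. 0.659193)
U <= bound, so schedulable by RM sufficient condition.

0.6592


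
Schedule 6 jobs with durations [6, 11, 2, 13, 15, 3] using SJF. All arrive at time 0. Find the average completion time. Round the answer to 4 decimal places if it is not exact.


SJF order (ascending): [2, 3, 6, 11, 13, 15]
Completion times:
  Job 1: burst=2, C=2
  Job 2: burst=3, C=5
  Job 3: burst=6, C=11
  Job 4: burst=11, C=22
  Job 5: burst=13, C=35
  Job 6: burst=15, C=50
Average completion = 125/6 = 20.8333

20.8333


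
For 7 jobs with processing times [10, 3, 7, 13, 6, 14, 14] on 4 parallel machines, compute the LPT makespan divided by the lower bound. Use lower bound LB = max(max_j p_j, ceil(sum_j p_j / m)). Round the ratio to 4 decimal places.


LPT order: [14, 14, 13, 10, 7, 6, 3]
Machine loads after assignment: [17, 14, 19, 17]
LPT makespan = 19
Lower bound = max(max_job, ceil(total/4)) = max(14, 17) = 17
Ratio = 19 / 17 = 1.1176

1.1176


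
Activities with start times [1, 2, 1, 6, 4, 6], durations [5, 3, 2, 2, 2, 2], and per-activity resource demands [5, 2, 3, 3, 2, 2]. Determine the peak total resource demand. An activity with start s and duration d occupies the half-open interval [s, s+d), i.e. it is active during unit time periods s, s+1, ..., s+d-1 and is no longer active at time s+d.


Each activity i is active on [start_i, start_i + duration_i).
Compute total resource usage per time slot:
  t=0: active resources = [], total = 0
  t=1: active resources = [5, 3], total = 8
  t=2: active resources = [5, 2, 3], total = 10
  t=3: active resources = [5, 2], total = 7
  t=4: active resources = [5, 2, 2], total = 9
  t=5: active resources = [5, 2], total = 7
  t=6: active resources = [3, 2], total = 5
  t=7: active resources = [3, 2], total = 5
Peak resource demand = 10

10


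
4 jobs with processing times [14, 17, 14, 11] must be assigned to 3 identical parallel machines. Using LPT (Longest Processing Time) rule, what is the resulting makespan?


Sort jobs in decreasing order (LPT): [17, 14, 14, 11]
Assign each job to the least loaded machine:
  Machine 1: jobs [17], load = 17
  Machine 2: jobs [14, 11], load = 25
  Machine 3: jobs [14], load = 14
Makespan = max load = 25

25


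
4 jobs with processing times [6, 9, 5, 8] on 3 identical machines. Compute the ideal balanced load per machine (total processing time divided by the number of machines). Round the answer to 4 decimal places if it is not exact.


Total processing time = 6 + 9 + 5 + 8 = 28
Number of machines = 3
Ideal balanced load = 28 / 3 = 9.3333

9.3333


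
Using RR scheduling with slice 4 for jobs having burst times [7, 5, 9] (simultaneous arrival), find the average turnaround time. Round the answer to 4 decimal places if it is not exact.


Time quantum = 4
Execution trace:
  J1 runs 4 units, time = 4
  J2 runs 4 units, time = 8
  J3 runs 4 units, time = 12
  J1 runs 3 units, time = 15
  J2 runs 1 units, time = 16
  J3 runs 4 units, time = 20
  J3 runs 1 units, time = 21
Finish times: [15, 16, 21]
Average turnaround = 52/3 = 17.3333

17.3333


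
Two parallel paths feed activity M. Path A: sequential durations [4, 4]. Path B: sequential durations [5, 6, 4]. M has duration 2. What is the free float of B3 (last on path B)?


ES(B3) = sum of predecessors on chain B = 11
EF(B3) = ES + duration = 11 + 4 = 15
Successor of B3 is M. ES(M) = max(sum(A), sum(B)) = max(8, 15) = 15
Free float = ES(successor) - EF(current) = 15 - 15 = 0

0


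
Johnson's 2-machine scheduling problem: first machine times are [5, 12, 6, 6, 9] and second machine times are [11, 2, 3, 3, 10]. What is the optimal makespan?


Apply Johnson's rule:
  Group 1 (a <= b): [(1, 5, 11), (5, 9, 10)]
  Group 2 (a > b): [(3, 6, 3), (4, 6, 3), (2, 12, 2)]
Optimal job order: [1, 5, 3, 4, 2]
Schedule:
  Job 1: M1 done at 5, M2 done at 16
  Job 5: M1 done at 14, M2 done at 26
  Job 3: M1 done at 20, M2 done at 29
  Job 4: M1 done at 26, M2 done at 32
  Job 2: M1 done at 38, M2 done at 40
Makespan = 40

40


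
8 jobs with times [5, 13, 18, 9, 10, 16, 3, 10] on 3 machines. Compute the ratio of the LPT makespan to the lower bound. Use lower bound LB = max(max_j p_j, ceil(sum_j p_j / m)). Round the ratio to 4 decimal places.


LPT order: [18, 16, 13, 10, 10, 9, 5, 3]
Machine loads after assignment: [27, 29, 28]
LPT makespan = 29
Lower bound = max(max_job, ceil(total/3)) = max(18, 28) = 28
Ratio = 29 / 28 = 1.0357

1.0357


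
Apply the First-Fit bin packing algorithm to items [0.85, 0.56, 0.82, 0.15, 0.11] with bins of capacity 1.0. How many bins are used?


Place items sequentially using First-Fit:
  Item 0.85 -> new Bin 1
  Item 0.56 -> new Bin 2
  Item 0.82 -> new Bin 3
  Item 0.15 -> Bin 1 (now 1.0)
  Item 0.11 -> Bin 2 (now 0.67)
Total bins used = 3

3


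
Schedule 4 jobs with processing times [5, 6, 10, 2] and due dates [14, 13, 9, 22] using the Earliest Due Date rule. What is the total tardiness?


Sort by due date (EDD order): [(10, 9), (6, 13), (5, 14), (2, 22)]
Compute completion times and tardiness:
  Job 1: p=10, d=9, C=10, tardiness=max(0,10-9)=1
  Job 2: p=6, d=13, C=16, tardiness=max(0,16-13)=3
  Job 3: p=5, d=14, C=21, tardiness=max(0,21-14)=7
  Job 4: p=2, d=22, C=23, tardiness=max(0,23-22)=1
Total tardiness = 12

12


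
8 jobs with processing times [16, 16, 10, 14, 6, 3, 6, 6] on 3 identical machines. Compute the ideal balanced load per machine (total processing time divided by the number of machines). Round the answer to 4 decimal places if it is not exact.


Total processing time = 16 + 16 + 10 + 14 + 6 + 3 + 6 + 6 = 77
Number of machines = 3
Ideal balanced load = 77 / 3 = 25.6667

25.6667


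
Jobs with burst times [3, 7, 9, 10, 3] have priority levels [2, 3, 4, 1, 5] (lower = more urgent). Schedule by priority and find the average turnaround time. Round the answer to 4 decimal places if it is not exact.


Sort by priority (ascending = highest first):
Order: [(1, 10), (2, 3), (3, 7), (4, 9), (5, 3)]
Completion times:
  Priority 1, burst=10, C=10
  Priority 2, burst=3, C=13
  Priority 3, burst=7, C=20
  Priority 4, burst=9, C=29
  Priority 5, burst=3, C=32
Average turnaround = 104/5 = 20.8

20.8


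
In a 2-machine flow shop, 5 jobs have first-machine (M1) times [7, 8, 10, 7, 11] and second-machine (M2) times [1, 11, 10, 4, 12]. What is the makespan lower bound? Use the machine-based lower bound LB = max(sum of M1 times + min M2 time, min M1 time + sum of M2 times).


LB1 = sum(M1 times) + min(M2 times) = 43 + 1 = 44
LB2 = min(M1 times) + sum(M2 times) = 7 + 38 = 45
Lower bound = max(LB1, LB2) = max(44, 45) = 45

45


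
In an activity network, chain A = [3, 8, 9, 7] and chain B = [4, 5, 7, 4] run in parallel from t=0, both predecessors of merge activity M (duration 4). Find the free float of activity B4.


ES(B4) = sum of predecessors on chain B = 16
EF(B4) = ES + duration = 16 + 4 = 20
Successor of B4 is M. ES(M) = max(sum(A), sum(B)) = max(27, 20) = 27
Free float = ES(successor) - EF(current) = 27 - 20 = 7

7


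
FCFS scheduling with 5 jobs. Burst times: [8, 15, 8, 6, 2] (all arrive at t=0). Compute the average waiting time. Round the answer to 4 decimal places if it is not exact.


FCFS order (as given): [8, 15, 8, 6, 2]
Waiting times:
  Job 1: wait = 0
  Job 2: wait = 8
  Job 3: wait = 23
  Job 4: wait = 31
  Job 5: wait = 37
Sum of waiting times = 99
Average waiting time = 99/5 = 19.8

19.8


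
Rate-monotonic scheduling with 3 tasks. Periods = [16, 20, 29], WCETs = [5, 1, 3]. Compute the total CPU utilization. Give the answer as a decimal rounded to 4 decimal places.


Compute individual utilizations (exact fractions):
  Task 1: C/T = 5/16 (approx. 0.3125)
  Task 2: C/T = 1/20 (approx. 0.05)
  Task 3: C/T = 3/29 (approx. 0.1034)
Total utilization U = 5/16 + 1/20 + 3/29 = 1081/2320
Rounded to 4 decimal places: U = 0.4659
RM (Liu & Layland) bound for 3 tasks = 0.779763; compare with U = 1081/2320 (approx. 0.465948)
U <= bound, so schedulable by RM sufficient condition.

0.4659


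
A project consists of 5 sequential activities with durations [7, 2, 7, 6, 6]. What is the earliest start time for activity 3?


Activity 3 starts after activities 1 through 2 complete.
Predecessor durations: [7, 2]
ES = 7 + 2 = 9

9


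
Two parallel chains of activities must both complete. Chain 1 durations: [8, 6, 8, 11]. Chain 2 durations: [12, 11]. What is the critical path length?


Path A total = 8 + 6 + 8 + 11 = 33
Path B total = 12 + 11 = 23
Critical path = longest path = max(33, 23) = 33

33


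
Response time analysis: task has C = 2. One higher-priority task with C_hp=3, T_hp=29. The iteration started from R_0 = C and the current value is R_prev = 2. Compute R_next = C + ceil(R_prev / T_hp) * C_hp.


R_next = C + ceil(R_prev / T_hp) * C_hp
ceil(2 / 29) = ceil(0.069) = 1
Interference = 1 * 3 = 3
R_next = 2 + 3 = 5

5


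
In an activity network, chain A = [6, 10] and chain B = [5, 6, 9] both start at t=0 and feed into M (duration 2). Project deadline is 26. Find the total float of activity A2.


Forward pass: ES(A2) = sum of predecessors on chain A = 6
EF = ES + duration = 6 + 10 = 16
Backward pass: LF(M) = deadline = 26; LS(M) = 26 - 2 = 24
LF(A2) = LS(M) - sum(successors on chain A) = 24 - 0 = 24
LS = LF - duration = 24 - 10 = 14
Total float = LS - ES = 14 - 6 = 8

8


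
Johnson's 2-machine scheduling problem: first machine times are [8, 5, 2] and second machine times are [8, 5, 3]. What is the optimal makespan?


Apply Johnson's rule:
  Group 1 (a <= b): [(3, 2, 3), (2, 5, 5), (1, 8, 8)]
  Group 2 (a > b): []
Optimal job order: [3, 2, 1]
Schedule:
  Job 3: M1 done at 2, M2 done at 5
  Job 2: M1 done at 7, M2 done at 12
  Job 1: M1 done at 15, M2 done at 23
Makespan = 23

23


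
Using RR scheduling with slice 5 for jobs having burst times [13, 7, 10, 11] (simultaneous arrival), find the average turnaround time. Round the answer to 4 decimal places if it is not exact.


Time quantum = 5
Execution trace:
  J1 runs 5 units, time = 5
  J2 runs 5 units, time = 10
  J3 runs 5 units, time = 15
  J4 runs 5 units, time = 20
  J1 runs 5 units, time = 25
  J2 runs 2 units, time = 27
  J3 runs 5 units, time = 32
  J4 runs 5 units, time = 37
  J1 runs 3 units, time = 40
  J4 runs 1 units, time = 41
Finish times: [40, 27, 32, 41]
Average turnaround = 140/4 = 35.0

35.0


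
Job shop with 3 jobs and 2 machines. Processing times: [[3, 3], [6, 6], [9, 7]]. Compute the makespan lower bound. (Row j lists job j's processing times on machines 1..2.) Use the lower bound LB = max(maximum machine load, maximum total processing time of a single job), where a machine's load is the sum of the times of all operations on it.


Machine loads:
  Machine 1: 3 + 6 + 9 = 18
  Machine 2: 3 + 6 + 7 = 16
Max machine load = 18
Job totals:
  Job 1: 6
  Job 2: 12
  Job 3: 16
Max job total = 16
Lower bound = max(18, 16) = 18

18


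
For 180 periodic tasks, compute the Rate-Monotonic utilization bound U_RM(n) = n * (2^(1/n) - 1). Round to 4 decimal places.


Compute 2^(1/180) = 1.0038582416
Subtract 1: 1.0038582416 - 1 = 0.0038582416
Multiply by n: 180 * 0.0038582416 = 0.6944834880
Round to 4 dp: 0.6945

0.6945


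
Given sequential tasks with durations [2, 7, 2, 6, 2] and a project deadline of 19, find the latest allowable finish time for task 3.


LF(activity 3) = deadline - sum of successor durations
Successors: activities 4 through 5 with durations [6, 2]
Sum of successor durations = 8
LF = 19 - 8 = 11

11


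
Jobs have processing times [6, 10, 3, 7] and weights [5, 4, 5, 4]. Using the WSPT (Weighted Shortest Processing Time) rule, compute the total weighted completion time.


Compute p/w ratios and sort ascending (WSPT): [(3, 5), (6, 5), (7, 4), (10, 4)]
Compute weighted completion times:
  Job (p=3,w=5): C=3, w*C=5*3=15
  Job (p=6,w=5): C=9, w*C=5*9=45
  Job (p=7,w=4): C=16, w*C=4*16=64
  Job (p=10,w=4): C=26, w*C=4*26=104
Total weighted completion time = 228

228


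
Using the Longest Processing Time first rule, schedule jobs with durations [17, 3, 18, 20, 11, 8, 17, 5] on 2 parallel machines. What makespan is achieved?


Sort jobs in decreasing order (LPT): [20, 18, 17, 17, 11, 8, 5, 3]
Assign each job to the least loaded machine:
  Machine 1: jobs [20, 17, 8, 5], load = 50
  Machine 2: jobs [18, 17, 11, 3], load = 49
Makespan = max load = 50

50


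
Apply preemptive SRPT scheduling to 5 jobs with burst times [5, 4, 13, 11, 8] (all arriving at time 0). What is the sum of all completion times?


Since all jobs arrive at t=0, SRPT equals SPT ordering.
SPT order: [4, 5, 8, 11, 13]
Completion times:
  Job 1: p=4, C=4
  Job 2: p=5, C=9
  Job 3: p=8, C=17
  Job 4: p=11, C=28
  Job 5: p=13, C=41
Total completion time = 4 + 9 + 17 + 28 + 41 = 99

99


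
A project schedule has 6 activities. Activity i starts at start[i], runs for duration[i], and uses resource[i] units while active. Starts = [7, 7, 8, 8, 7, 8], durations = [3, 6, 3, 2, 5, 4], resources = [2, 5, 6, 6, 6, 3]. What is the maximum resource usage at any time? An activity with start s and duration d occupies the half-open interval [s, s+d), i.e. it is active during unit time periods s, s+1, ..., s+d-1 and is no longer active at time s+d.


Each activity i is active on [start_i, start_i + duration_i).
Compute total resource usage per time slot:
  t=0: active resources = [], total = 0
  t=1: active resources = [], total = 0
  t=2: active resources = [], total = 0
  t=3: active resources = [], total = 0
  t=4: active resources = [], total = 0
  t=5: active resources = [], total = 0
  t=6: active resources = [], total = 0
  t=7: active resources = [2, 5, 6], total = 13
  t=8: active resources = [2, 5, 6, 6, 6, 3], total = 28
  t=9: active resources = [2, 5, 6, 6, 6, 3], total = 28
  t=10: active resources = [5, 6, 6, 3], total = 20
  t=11: active resources = [5, 6, 3], total = 14
  t=12: active resources = [5], total = 5
Peak resource demand = 28

28


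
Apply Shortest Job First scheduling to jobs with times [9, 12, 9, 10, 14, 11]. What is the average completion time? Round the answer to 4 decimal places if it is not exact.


SJF order (ascending): [9, 9, 10, 11, 12, 14]
Completion times:
  Job 1: burst=9, C=9
  Job 2: burst=9, C=18
  Job 3: burst=10, C=28
  Job 4: burst=11, C=39
  Job 5: burst=12, C=51
  Job 6: burst=14, C=65
Average completion = 210/6 = 35.0

35.0


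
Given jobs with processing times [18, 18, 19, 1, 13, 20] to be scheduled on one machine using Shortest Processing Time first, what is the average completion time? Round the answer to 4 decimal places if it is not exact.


Sort jobs by processing time (SPT order): [1, 13, 18, 18, 19, 20]
Compute completion times sequentially:
  Job 1: processing = 1, completes at 1
  Job 2: processing = 13, completes at 14
  Job 3: processing = 18, completes at 32
  Job 4: processing = 18, completes at 50
  Job 5: processing = 19, completes at 69
  Job 6: processing = 20, completes at 89
Sum of completion times = 255
Average completion time = 255/6 = 42.5

42.5


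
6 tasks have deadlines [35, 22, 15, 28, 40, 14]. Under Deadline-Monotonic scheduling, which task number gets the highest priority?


Sort tasks by relative deadline (ascending):
  Task 6: deadline = 14
  Task 3: deadline = 15
  Task 2: deadline = 22
  Task 4: deadline = 28
  Task 1: deadline = 35
  Task 5: deadline = 40
Priority order (highest first): [6, 3, 2, 4, 1, 5]
Highest priority task = 6

6


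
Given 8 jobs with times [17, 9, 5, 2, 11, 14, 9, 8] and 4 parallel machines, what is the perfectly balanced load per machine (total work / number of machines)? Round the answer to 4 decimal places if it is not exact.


Total processing time = 17 + 9 + 5 + 2 + 11 + 14 + 9 + 8 = 75
Number of machines = 4
Ideal balanced load = 75 / 4 = 18.75

18.75


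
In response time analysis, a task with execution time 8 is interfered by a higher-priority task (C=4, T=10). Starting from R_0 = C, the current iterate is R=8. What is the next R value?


R_next = C + ceil(R_prev / T_hp) * C_hp
ceil(8 / 10) = ceil(0.8) = 1
Interference = 1 * 4 = 4
R_next = 8 + 4 = 12

12


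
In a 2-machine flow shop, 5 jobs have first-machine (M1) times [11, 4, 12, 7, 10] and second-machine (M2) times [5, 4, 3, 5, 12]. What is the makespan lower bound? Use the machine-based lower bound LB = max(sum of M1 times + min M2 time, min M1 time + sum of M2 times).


LB1 = sum(M1 times) + min(M2 times) = 44 + 3 = 47
LB2 = min(M1 times) + sum(M2 times) = 4 + 29 = 33
Lower bound = max(LB1, LB2) = max(47, 33) = 47

47


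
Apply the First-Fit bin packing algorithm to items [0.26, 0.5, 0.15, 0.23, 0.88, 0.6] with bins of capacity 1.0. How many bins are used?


Place items sequentially using First-Fit:
  Item 0.26 -> new Bin 1
  Item 0.5 -> Bin 1 (now 0.76)
  Item 0.15 -> Bin 1 (now 0.91)
  Item 0.23 -> new Bin 2
  Item 0.88 -> new Bin 3
  Item 0.6 -> Bin 2 (now 0.83)
Total bins used = 3

3


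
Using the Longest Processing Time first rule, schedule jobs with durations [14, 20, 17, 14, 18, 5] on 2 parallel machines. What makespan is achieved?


Sort jobs in decreasing order (LPT): [20, 18, 17, 14, 14, 5]
Assign each job to the least loaded machine:
  Machine 1: jobs [20, 14, 14], load = 48
  Machine 2: jobs [18, 17, 5], load = 40
Makespan = max load = 48

48


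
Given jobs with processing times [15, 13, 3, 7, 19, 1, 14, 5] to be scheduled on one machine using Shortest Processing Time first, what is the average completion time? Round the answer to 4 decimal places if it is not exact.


Sort jobs by processing time (SPT order): [1, 3, 5, 7, 13, 14, 15, 19]
Compute completion times sequentially:
  Job 1: processing = 1, completes at 1
  Job 2: processing = 3, completes at 4
  Job 3: processing = 5, completes at 9
  Job 4: processing = 7, completes at 16
  Job 5: processing = 13, completes at 29
  Job 6: processing = 14, completes at 43
  Job 7: processing = 15, completes at 58
  Job 8: processing = 19, completes at 77
Sum of completion times = 237
Average completion time = 237/8 = 29.625

29.625


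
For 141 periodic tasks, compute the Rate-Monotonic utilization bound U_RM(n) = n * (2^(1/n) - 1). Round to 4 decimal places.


Compute 2^(1/141) = 1.0049280405
Subtract 1: 1.0049280405 - 1 = 0.0049280405
Multiply by n: 141 * 0.0049280405 = 0.6948537105
Round to 4 dp: 0.6949

0.6949


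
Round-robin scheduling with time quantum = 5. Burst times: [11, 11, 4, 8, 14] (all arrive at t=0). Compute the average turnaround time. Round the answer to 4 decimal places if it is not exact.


Time quantum = 5
Execution trace:
  J1 runs 5 units, time = 5
  J2 runs 5 units, time = 10
  J3 runs 4 units, time = 14
  J4 runs 5 units, time = 19
  J5 runs 5 units, time = 24
  J1 runs 5 units, time = 29
  J2 runs 5 units, time = 34
  J4 runs 3 units, time = 37
  J5 runs 5 units, time = 42
  J1 runs 1 units, time = 43
  J2 runs 1 units, time = 44
  J5 runs 4 units, time = 48
Finish times: [43, 44, 14, 37, 48]
Average turnaround = 186/5 = 37.2

37.2


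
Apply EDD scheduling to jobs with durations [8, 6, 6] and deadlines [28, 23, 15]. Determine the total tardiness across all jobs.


Sort by due date (EDD order): [(6, 15), (6, 23), (8, 28)]
Compute completion times and tardiness:
  Job 1: p=6, d=15, C=6, tardiness=max(0,6-15)=0
  Job 2: p=6, d=23, C=12, tardiness=max(0,12-23)=0
  Job 3: p=8, d=28, C=20, tardiness=max(0,20-28)=0
Total tardiness = 0

0


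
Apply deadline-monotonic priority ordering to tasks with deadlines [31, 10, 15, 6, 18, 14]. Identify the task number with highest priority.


Sort tasks by relative deadline (ascending):
  Task 4: deadline = 6
  Task 2: deadline = 10
  Task 6: deadline = 14
  Task 3: deadline = 15
  Task 5: deadline = 18
  Task 1: deadline = 31
Priority order (highest first): [4, 2, 6, 3, 5, 1]
Highest priority task = 4

4


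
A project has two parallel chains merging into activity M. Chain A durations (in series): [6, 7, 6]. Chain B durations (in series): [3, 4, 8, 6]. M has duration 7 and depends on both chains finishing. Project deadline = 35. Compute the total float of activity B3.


Forward pass: ES(B3) = sum of predecessors on chain B = 7
EF = ES + duration = 7 + 8 = 15
Backward pass: LF(M) = deadline = 35; LS(M) = 35 - 7 = 28
LF(B3) = LS(M) - sum(successors on chain B) = 28 - 6 = 22
LS = LF - duration = 22 - 8 = 14
Total float = LS - ES = 14 - 7 = 7

7


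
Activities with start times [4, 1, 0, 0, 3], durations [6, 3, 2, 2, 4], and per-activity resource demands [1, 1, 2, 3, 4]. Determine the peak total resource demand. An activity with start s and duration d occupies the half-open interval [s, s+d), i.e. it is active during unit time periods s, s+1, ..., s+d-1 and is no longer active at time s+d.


Each activity i is active on [start_i, start_i + duration_i).
Compute total resource usage per time slot:
  t=0: active resources = [2, 3], total = 5
  t=1: active resources = [1, 2, 3], total = 6
  t=2: active resources = [1], total = 1
  t=3: active resources = [1, 4], total = 5
  t=4: active resources = [1, 4], total = 5
  t=5: active resources = [1, 4], total = 5
  t=6: active resources = [1, 4], total = 5
  t=7: active resources = [1], total = 1
  t=8: active resources = [1], total = 1
  t=9: active resources = [1], total = 1
Peak resource demand = 6

6


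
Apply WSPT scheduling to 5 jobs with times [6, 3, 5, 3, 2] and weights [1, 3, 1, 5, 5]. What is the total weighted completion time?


Compute p/w ratios and sort ascending (WSPT): [(2, 5), (3, 5), (3, 3), (5, 1), (6, 1)]
Compute weighted completion times:
  Job (p=2,w=5): C=2, w*C=5*2=10
  Job (p=3,w=5): C=5, w*C=5*5=25
  Job (p=3,w=3): C=8, w*C=3*8=24
  Job (p=5,w=1): C=13, w*C=1*13=13
  Job (p=6,w=1): C=19, w*C=1*19=19
Total weighted completion time = 91

91


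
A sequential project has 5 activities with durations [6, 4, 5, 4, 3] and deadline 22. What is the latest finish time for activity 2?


LF(activity 2) = deadline - sum of successor durations
Successors: activities 3 through 5 with durations [5, 4, 3]
Sum of successor durations = 12
LF = 22 - 12 = 10

10


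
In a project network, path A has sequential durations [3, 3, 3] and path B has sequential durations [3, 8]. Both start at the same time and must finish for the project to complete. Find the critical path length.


Path A total = 3 + 3 + 3 = 9
Path B total = 3 + 8 = 11
Critical path = longest path = max(9, 11) = 11

11


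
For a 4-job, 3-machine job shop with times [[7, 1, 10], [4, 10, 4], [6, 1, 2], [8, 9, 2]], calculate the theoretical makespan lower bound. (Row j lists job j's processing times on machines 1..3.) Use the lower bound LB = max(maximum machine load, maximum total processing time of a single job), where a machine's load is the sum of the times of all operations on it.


Machine loads:
  Machine 1: 7 + 4 + 6 + 8 = 25
  Machine 2: 1 + 10 + 1 + 9 = 21
  Machine 3: 10 + 4 + 2 + 2 = 18
Max machine load = 25
Job totals:
  Job 1: 18
  Job 2: 18
  Job 3: 9
  Job 4: 19
Max job total = 19
Lower bound = max(25, 19) = 25

25


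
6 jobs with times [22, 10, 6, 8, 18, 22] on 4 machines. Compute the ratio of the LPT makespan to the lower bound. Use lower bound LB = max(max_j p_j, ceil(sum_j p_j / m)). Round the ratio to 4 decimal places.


LPT order: [22, 22, 18, 10, 8, 6]
Machine loads after assignment: [22, 22, 24, 18]
LPT makespan = 24
Lower bound = max(max_job, ceil(total/4)) = max(22, 22) = 22
Ratio = 24 / 22 = 1.0909

1.0909


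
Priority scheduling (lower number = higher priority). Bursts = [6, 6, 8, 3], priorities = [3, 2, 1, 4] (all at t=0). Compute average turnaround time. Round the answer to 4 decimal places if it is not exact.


Sort by priority (ascending = highest first):
Order: [(1, 8), (2, 6), (3, 6), (4, 3)]
Completion times:
  Priority 1, burst=8, C=8
  Priority 2, burst=6, C=14
  Priority 3, burst=6, C=20
  Priority 4, burst=3, C=23
Average turnaround = 65/4 = 16.25

16.25


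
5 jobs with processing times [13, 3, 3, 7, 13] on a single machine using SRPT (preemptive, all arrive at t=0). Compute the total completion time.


Since all jobs arrive at t=0, SRPT equals SPT ordering.
SPT order: [3, 3, 7, 13, 13]
Completion times:
  Job 1: p=3, C=3
  Job 2: p=3, C=6
  Job 3: p=7, C=13
  Job 4: p=13, C=26
  Job 5: p=13, C=39
Total completion time = 3 + 6 + 13 + 26 + 39 = 87

87


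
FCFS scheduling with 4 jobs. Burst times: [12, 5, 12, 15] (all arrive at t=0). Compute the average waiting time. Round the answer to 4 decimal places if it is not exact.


FCFS order (as given): [12, 5, 12, 15]
Waiting times:
  Job 1: wait = 0
  Job 2: wait = 12
  Job 3: wait = 17
  Job 4: wait = 29
Sum of waiting times = 58
Average waiting time = 58/4 = 14.5

14.5


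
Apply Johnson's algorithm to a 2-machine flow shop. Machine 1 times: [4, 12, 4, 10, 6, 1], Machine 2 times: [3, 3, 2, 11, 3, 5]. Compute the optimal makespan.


Apply Johnson's rule:
  Group 1 (a <= b): [(6, 1, 5), (4, 10, 11)]
  Group 2 (a > b): [(1, 4, 3), (2, 12, 3), (5, 6, 3), (3, 4, 2)]
Optimal job order: [6, 4, 1, 2, 5, 3]
Schedule:
  Job 6: M1 done at 1, M2 done at 6
  Job 4: M1 done at 11, M2 done at 22
  Job 1: M1 done at 15, M2 done at 25
  Job 2: M1 done at 27, M2 done at 30
  Job 5: M1 done at 33, M2 done at 36
  Job 3: M1 done at 37, M2 done at 39
Makespan = 39

39


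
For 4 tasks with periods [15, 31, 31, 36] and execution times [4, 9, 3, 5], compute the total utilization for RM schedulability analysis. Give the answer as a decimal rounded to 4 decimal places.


Compute individual utilizations (exact fractions):
  Task 1: C/T = 4/15 (approx. 0.2667)
  Task 2: C/T = 9/31 (approx. 0.2903)
  Task 3: C/T = 3/31 (approx. 0.0968)
  Task 4: C/T = 5/36 (approx. 0.1389)
Total utilization U = 4/15 + 9/31 + 3/31 + 5/36 = 4423/5580
Rounded to 4 decimal places: U = 0.7927
RM (Liu & Layland) bound for 4 tasks = 0.756828; compare with U = 4423/5580 (approx. 0.792652)
bound < U <= 1, so the RM sufficient condition is not met (inconclusive; an exact test such as response-time analysis is needed).

0.7927


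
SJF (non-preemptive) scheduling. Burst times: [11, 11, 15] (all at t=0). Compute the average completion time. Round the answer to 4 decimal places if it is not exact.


SJF order (ascending): [11, 11, 15]
Completion times:
  Job 1: burst=11, C=11
  Job 2: burst=11, C=22
  Job 3: burst=15, C=37
Average completion = 70/3 = 23.3333

23.3333


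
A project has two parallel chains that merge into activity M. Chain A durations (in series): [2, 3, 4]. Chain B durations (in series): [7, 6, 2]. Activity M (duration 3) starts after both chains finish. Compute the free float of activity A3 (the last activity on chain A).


ES(A3) = sum of predecessors on chain A = 5
EF(A3) = ES + duration = 5 + 4 = 9
Successor of A3 is M. ES(M) = max(sum(A), sum(B)) = max(9, 15) = 15
Free float = ES(successor) - EF(current) = 15 - 9 = 6

6


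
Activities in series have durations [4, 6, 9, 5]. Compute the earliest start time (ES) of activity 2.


Activity 2 starts after activities 1 through 1 complete.
Predecessor durations: [4]
ES = 4 = 4

4


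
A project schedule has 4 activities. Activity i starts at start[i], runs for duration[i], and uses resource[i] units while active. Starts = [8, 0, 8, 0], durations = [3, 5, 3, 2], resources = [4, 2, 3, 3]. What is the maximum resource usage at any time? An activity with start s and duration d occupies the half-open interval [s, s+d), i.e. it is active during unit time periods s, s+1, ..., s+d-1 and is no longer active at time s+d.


Each activity i is active on [start_i, start_i + duration_i).
Compute total resource usage per time slot:
  t=0: active resources = [2, 3], total = 5
  t=1: active resources = [2, 3], total = 5
  t=2: active resources = [2], total = 2
  t=3: active resources = [2], total = 2
  t=4: active resources = [2], total = 2
  t=5: active resources = [], total = 0
  t=6: active resources = [], total = 0
  t=7: active resources = [], total = 0
  t=8: active resources = [4, 3], total = 7
  t=9: active resources = [4, 3], total = 7
  t=10: active resources = [4, 3], total = 7
Peak resource demand = 7

7


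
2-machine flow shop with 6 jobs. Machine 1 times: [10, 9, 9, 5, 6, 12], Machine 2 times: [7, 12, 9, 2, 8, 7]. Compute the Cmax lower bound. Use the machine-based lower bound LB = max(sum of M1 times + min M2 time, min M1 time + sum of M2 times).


LB1 = sum(M1 times) + min(M2 times) = 51 + 2 = 53
LB2 = min(M1 times) + sum(M2 times) = 5 + 45 = 50
Lower bound = max(LB1, LB2) = max(53, 50) = 53

53


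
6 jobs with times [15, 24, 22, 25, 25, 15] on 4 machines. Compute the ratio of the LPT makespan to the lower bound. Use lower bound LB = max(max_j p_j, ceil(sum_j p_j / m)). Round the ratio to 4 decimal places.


LPT order: [25, 25, 24, 22, 15, 15]
Machine loads after assignment: [25, 25, 39, 37]
LPT makespan = 39
Lower bound = max(max_job, ceil(total/4)) = max(25, 32) = 32
Ratio = 39 / 32 = 1.2188

1.2188


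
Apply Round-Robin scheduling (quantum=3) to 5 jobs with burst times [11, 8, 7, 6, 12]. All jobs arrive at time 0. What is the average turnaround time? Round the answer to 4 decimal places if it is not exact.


Time quantum = 3
Execution trace:
  J1 runs 3 units, time = 3
  J2 runs 3 units, time = 6
  J3 runs 3 units, time = 9
  J4 runs 3 units, time = 12
  J5 runs 3 units, time = 15
  J1 runs 3 units, time = 18
  J2 runs 3 units, time = 21
  J3 runs 3 units, time = 24
  J4 runs 3 units, time = 27
  J5 runs 3 units, time = 30
  J1 runs 3 units, time = 33
  J2 runs 2 units, time = 35
  J3 runs 1 units, time = 36
  J5 runs 3 units, time = 39
  J1 runs 2 units, time = 41
  J5 runs 3 units, time = 44
Finish times: [41, 35, 36, 27, 44]
Average turnaround = 183/5 = 36.6

36.6


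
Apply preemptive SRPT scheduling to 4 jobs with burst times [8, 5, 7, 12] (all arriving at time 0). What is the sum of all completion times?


Since all jobs arrive at t=0, SRPT equals SPT ordering.
SPT order: [5, 7, 8, 12]
Completion times:
  Job 1: p=5, C=5
  Job 2: p=7, C=12
  Job 3: p=8, C=20
  Job 4: p=12, C=32
Total completion time = 5 + 12 + 20 + 32 = 69

69


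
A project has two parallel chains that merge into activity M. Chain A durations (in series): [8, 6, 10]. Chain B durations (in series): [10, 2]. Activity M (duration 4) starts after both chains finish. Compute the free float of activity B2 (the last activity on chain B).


ES(B2) = sum of predecessors on chain B = 10
EF(B2) = ES + duration = 10 + 2 = 12
Successor of B2 is M. ES(M) = max(sum(A), sum(B)) = max(24, 12) = 24
Free float = ES(successor) - EF(current) = 24 - 12 = 12

12


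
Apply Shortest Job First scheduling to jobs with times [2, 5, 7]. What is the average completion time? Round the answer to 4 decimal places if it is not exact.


SJF order (ascending): [2, 5, 7]
Completion times:
  Job 1: burst=2, C=2
  Job 2: burst=5, C=7
  Job 3: burst=7, C=14
Average completion = 23/3 = 7.6667

7.6667


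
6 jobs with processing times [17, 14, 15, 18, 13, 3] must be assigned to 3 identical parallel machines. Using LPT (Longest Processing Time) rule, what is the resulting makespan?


Sort jobs in decreasing order (LPT): [18, 17, 15, 14, 13, 3]
Assign each job to the least loaded machine:
  Machine 1: jobs [18, 3], load = 21
  Machine 2: jobs [17, 13], load = 30
  Machine 3: jobs [15, 14], load = 29
Makespan = max load = 30

30


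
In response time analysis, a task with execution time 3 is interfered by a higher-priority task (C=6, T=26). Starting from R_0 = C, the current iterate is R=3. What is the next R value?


R_next = C + ceil(R_prev / T_hp) * C_hp
ceil(3 / 26) = ceil(0.1154) = 1
Interference = 1 * 6 = 6
R_next = 3 + 6 = 9

9


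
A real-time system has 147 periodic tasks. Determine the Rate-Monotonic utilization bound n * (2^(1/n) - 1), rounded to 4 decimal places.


Compute 2^(1/147) = 1.0047264214
Subtract 1: 1.0047264214 - 1 = 0.0047264214
Multiply by n: 147 * 0.0047264214 = 0.6947839458
Round to 4 dp: 0.6948

0.6948


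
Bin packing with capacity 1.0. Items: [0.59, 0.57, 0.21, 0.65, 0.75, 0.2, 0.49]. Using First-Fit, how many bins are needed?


Place items sequentially using First-Fit:
  Item 0.59 -> new Bin 1
  Item 0.57 -> new Bin 2
  Item 0.21 -> Bin 1 (now 0.8)
  Item 0.65 -> new Bin 3
  Item 0.75 -> new Bin 4
  Item 0.2 -> Bin 1 (now 1.0)
  Item 0.49 -> new Bin 5
Total bins used = 5

5


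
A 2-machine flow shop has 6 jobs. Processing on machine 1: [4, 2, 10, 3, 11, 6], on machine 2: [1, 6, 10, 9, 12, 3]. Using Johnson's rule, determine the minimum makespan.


Apply Johnson's rule:
  Group 1 (a <= b): [(2, 2, 6), (4, 3, 9), (3, 10, 10), (5, 11, 12)]
  Group 2 (a > b): [(6, 6, 3), (1, 4, 1)]
Optimal job order: [2, 4, 3, 5, 6, 1]
Schedule:
  Job 2: M1 done at 2, M2 done at 8
  Job 4: M1 done at 5, M2 done at 17
  Job 3: M1 done at 15, M2 done at 27
  Job 5: M1 done at 26, M2 done at 39
  Job 6: M1 done at 32, M2 done at 42
  Job 1: M1 done at 36, M2 done at 43
Makespan = 43

43


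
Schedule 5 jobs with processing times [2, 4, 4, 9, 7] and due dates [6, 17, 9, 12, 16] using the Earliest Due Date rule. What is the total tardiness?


Sort by due date (EDD order): [(2, 6), (4, 9), (9, 12), (7, 16), (4, 17)]
Compute completion times and tardiness:
  Job 1: p=2, d=6, C=2, tardiness=max(0,2-6)=0
  Job 2: p=4, d=9, C=6, tardiness=max(0,6-9)=0
  Job 3: p=9, d=12, C=15, tardiness=max(0,15-12)=3
  Job 4: p=7, d=16, C=22, tardiness=max(0,22-16)=6
  Job 5: p=4, d=17, C=26, tardiness=max(0,26-17)=9
Total tardiness = 18

18


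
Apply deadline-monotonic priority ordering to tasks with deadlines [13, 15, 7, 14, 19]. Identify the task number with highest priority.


Sort tasks by relative deadline (ascending):
  Task 3: deadline = 7
  Task 1: deadline = 13
  Task 4: deadline = 14
  Task 2: deadline = 15
  Task 5: deadline = 19
Priority order (highest first): [3, 1, 4, 2, 5]
Highest priority task = 3

3


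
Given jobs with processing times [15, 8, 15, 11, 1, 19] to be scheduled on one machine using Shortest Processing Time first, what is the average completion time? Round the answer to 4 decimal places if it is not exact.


Sort jobs by processing time (SPT order): [1, 8, 11, 15, 15, 19]
Compute completion times sequentially:
  Job 1: processing = 1, completes at 1
  Job 2: processing = 8, completes at 9
  Job 3: processing = 11, completes at 20
  Job 4: processing = 15, completes at 35
  Job 5: processing = 15, completes at 50
  Job 6: processing = 19, completes at 69
Sum of completion times = 184
Average completion time = 184/6 = 30.6667

30.6667


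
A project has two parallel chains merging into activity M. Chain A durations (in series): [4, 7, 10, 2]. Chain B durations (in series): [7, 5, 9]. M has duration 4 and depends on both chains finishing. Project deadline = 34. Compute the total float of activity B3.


Forward pass: ES(B3) = sum of predecessors on chain B = 12
EF = ES + duration = 12 + 9 = 21
Backward pass: LF(M) = deadline = 34; LS(M) = 34 - 4 = 30
LF(B3) = LS(M) - sum(successors on chain B) = 30 - 0 = 30
LS = LF - duration = 30 - 9 = 21
Total float = LS - ES = 21 - 12 = 9

9


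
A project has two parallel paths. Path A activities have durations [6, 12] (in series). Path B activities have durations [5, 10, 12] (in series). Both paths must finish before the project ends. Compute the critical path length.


Path A total = 6 + 12 = 18
Path B total = 5 + 10 + 12 = 27
Critical path = longest path = max(18, 27) = 27

27


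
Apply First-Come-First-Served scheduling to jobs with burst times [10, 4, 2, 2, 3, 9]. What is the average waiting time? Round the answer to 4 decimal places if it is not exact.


FCFS order (as given): [10, 4, 2, 2, 3, 9]
Waiting times:
  Job 1: wait = 0
  Job 2: wait = 10
  Job 3: wait = 14
  Job 4: wait = 16
  Job 5: wait = 18
  Job 6: wait = 21
Sum of waiting times = 79
Average waiting time = 79/6 = 13.1667

13.1667


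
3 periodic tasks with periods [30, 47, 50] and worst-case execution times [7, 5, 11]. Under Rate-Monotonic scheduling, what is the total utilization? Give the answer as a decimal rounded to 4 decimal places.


Compute individual utilizations (exact fractions):
  Task 1: C/T = 7/30 (approx. 0.2333)
  Task 2: C/T = 5/47 (approx. 0.1064)
  Task 3: C/T = 11/50 (approx. 0.22)
Total utilization U = 7/30 + 5/47 + 11/50 = 1973/3525
Rounded to 4 decimal places: U = 0.5597
RM (Liu & Layland) bound for 3 tasks = 0.779763; compare with U = 1973/3525 (approx. 0.559716)
U <= bound, so schedulable by RM sufficient condition.

0.5597


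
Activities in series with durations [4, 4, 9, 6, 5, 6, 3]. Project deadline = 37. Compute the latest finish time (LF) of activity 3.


LF(activity 3) = deadline - sum of successor durations
Successors: activities 4 through 7 with durations [6, 5, 6, 3]
Sum of successor durations = 20
LF = 37 - 20 = 17

17


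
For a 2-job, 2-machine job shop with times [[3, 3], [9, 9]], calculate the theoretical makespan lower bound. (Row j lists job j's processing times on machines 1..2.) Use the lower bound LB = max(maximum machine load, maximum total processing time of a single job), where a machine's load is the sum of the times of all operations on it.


Machine loads:
  Machine 1: 3 + 9 = 12
  Machine 2: 3 + 9 = 12
Max machine load = 12
Job totals:
  Job 1: 6
  Job 2: 18
Max job total = 18
Lower bound = max(12, 18) = 18

18


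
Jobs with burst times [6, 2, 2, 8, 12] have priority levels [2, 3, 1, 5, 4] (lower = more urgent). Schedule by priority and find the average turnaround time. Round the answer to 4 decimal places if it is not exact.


Sort by priority (ascending = highest first):
Order: [(1, 2), (2, 6), (3, 2), (4, 12), (5, 8)]
Completion times:
  Priority 1, burst=2, C=2
  Priority 2, burst=6, C=8
  Priority 3, burst=2, C=10
  Priority 4, burst=12, C=22
  Priority 5, burst=8, C=30
Average turnaround = 72/5 = 14.4

14.4


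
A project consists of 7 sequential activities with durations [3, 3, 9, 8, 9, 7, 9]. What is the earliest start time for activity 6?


Activity 6 starts after activities 1 through 5 complete.
Predecessor durations: [3, 3, 9, 8, 9]
ES = 3 + 3 + 9 + 8 + 9 = 32

32


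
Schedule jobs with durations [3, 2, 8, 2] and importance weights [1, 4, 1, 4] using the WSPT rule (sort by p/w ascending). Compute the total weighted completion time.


Compute p/w ratios and sort ascending (WSPT): [(2, 4), (2, 4), (3, 1), (8, 1)]
Compute weighted completion times:
  Job (p=2,w=4): C=2, w*C=4*2=8
  Job (p=2,w=4): C=4, w*C=4*4=16
  Job (p=3,w=1): C=7, w*C=1*7=7
  Job (p=8,w=1): C=15, w*C=1*15=15
Total weighted completion time = 46

46
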